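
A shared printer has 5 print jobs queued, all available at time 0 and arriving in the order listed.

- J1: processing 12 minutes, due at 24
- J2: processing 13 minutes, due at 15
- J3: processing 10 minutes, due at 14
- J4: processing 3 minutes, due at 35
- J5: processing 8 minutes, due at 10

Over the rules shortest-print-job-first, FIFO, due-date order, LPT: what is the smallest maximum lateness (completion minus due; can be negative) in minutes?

19

SPT (increasing processing time): J4 J5 J3 J1 J2.
J4: 0→3, due 35, lateness -32
J5: 3→11, due 10, lateness 1
J3: 11→21, due 14, lateness 7
J1: 21→33, due 24, lateness 9
J2: 33→46, due 15, lateness 31
Maximum = 31.
FIFO (arrival order): J1 J2 J3 J4 J5.
J1: 0→12, due 24, lateness -12
J2: 12→25, due 15, lateness 10
J3: 25→35, due 14, lateness 21
J4: 35→38, due 35, lateness 3
J5: 38→46, due 10, lateness 36
Maximum = 36.
EDD (increasing due date): J5 J3 J2 J1 J4.
J5: 0→8, due 10, lateness -2
J3: 8→18, due 14, lateness 4
J2: 18→31, due 15, lateness 16
J1: 31→43, due 24, lateness 19
J4: 43→46, due 35, lateness 11
Maximum = 19.
LPT (decreasing processing time): J2 J1 J3 J5 J4.
J2: 0→13, due 15, lateness -2
J1: 13→25, due 24, lateness 1
J3: 25→35, due 14, lateness 21
J5: 35→43, due 10, lateness 33
J4: 43→46, due 35, lateness 11
Maximum = 33.
SPT 31, FIFO 36, EDD 19, LPT 33 → minimum 19.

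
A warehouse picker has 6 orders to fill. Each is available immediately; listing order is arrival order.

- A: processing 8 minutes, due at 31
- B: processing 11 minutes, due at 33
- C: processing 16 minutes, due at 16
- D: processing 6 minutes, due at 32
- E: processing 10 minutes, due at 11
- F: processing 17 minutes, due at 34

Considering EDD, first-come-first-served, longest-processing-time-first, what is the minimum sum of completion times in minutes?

EDD (increasing due date): E C A D B F.
E: 0→10
C: 10→26
A: 26→34
D: 34→40
B: 40→51
F: 51→68
Sum = 10+26+34+40+51+68 = 229.
FIFO (arrival order): A B C D E F.
A: 0→8
B: 8→19
C: 19→35
D: 35→41
E: 41→51
F: 51→68
Sum = 8+19+35+41+51+68 = 222.
LPT (decreasing processing time): F C B E A D.
F: 0→17
C: 17→33
B: 33→44
E: 44→54
A: 54→62
D: 62→68
Sum = 17+33+44+54+62+68 = 278.
EDD 229, FIFO 222, LPT 278 → minimum 222.

222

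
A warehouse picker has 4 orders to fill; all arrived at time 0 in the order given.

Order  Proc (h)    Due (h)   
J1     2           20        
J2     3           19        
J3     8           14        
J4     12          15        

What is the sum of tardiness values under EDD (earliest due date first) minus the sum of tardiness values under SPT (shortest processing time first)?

4

EDD (increasing due date): J3 J4 J2 J1.
J3: 0→8, due 14, tardiness 0
J4: 8→20, due 15, tardiness 5
J2: 20→23, due 19, tardiness 4
J1: 23→25, due 20, tardiness 5
Sum = 0+5+4+5 = 14.
SPT (increasing processing time): J1 J2 J3 J4.
J1: 0→2, due 20, tardiness 0
J2: 2→5, due 19, tardiness 0
J3: 5→13, due 14, tardiness 0
J4: 13→25, due 15, tardiness 10
Sum = 0+0+0+10 = 10.
Difference = 14 − 10 = 4.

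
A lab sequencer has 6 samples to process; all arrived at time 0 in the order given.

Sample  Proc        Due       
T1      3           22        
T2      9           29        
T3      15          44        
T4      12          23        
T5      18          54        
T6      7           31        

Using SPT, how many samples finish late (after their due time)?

SPT (increasing processing time): T1 T6 T2 T4 T3 T5.
T1: 0→3, due 22, tardiness 0
T6: 3→10, due 31, tardiness 0
T2: 10→19, due 29, tardiness 0
T4: 19→31, due 23, tardiness 8
T3: 31→46, due 44, tardiness 2
T5: 46→64, due 54, tardiness 10
Late samples: 3.

3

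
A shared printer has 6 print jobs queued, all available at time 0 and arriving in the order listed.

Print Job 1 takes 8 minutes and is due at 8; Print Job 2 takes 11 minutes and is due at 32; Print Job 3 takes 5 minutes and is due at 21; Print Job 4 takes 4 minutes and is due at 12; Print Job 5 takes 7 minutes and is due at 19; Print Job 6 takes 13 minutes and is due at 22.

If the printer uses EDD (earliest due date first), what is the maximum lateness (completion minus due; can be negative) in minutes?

EDD (increasing due date): Print Job 1 Print Job 4 Print Job 5 Print Job 3 Print Job 6 Print Job 2.
Print Job 1: 0→8, due 8, lateness 0
Print Job 4: 8→12, due 12, lateness 0
Print Job 5: 12→19, due 19, lateness 0
Print Job 3: 19→24, due 21, lateness 3
Print Job 6: 24→37, due 22, lateness 15
Print Job 2: 37→48, due 32, lateness 16
Maximum = 16.

16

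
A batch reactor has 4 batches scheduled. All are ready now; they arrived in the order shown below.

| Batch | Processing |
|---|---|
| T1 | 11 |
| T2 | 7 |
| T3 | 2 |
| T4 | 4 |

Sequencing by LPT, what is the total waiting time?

51

LPT (decreasing processing time): T1 T2 T4 T3.
T1: waits 0, runs 0→11
T2: waits 11, runs 11→18
T4: waits 18, runs 18→22
T3: waits 22, runs 22→24
Sum = 0+11+18+22 = 51.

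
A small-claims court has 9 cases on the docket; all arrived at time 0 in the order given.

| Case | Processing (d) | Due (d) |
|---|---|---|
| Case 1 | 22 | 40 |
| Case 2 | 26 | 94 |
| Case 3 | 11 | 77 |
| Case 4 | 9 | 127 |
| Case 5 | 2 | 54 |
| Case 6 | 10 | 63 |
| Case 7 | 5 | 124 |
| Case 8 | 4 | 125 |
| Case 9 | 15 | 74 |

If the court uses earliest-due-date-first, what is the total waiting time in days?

EDD (increasing due date): Case 1 Case 5 Case 6 Case 9 Case 3 Case 2 Case 7 Case 8 Case 4.
Case 1: waits 0, runs 0→22
Case 5: waits 22, runs 22→24
Case 6: waits 24, runs 24→34
Case 9: waits 34, runs 34→49
Case 3: waits 49, runs 49→60
Case 2: waits 60, runs 60→86
Case 7: waits 86, runs 86→91
Case 8: waits 91, runs 91→95
Case 4: waits 95, runs 95→104
Sum = 0+22+24+34+49+60+86+91+95 = 461.

461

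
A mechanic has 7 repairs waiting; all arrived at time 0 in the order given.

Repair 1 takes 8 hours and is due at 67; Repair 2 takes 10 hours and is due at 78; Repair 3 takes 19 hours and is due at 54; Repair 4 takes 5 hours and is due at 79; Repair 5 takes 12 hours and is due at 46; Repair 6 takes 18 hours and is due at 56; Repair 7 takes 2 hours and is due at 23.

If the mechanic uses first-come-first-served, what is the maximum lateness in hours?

51

FIFO (arrival order): Repair 1 Repair 2 Repair 3 Repair 4 Repair 5 Repair 6 Repair 7.
Repair 1: 0→8, due 67, lateness -59
Repair 2: 8→18, due 78, lateness -60
Repair 3: 18→37, due 54, lateness -17
Repair 4: 37→42, due 79, lateness -37
Repair 5: 42→54, due 46, lateness 8
Repair 6: 54→72, due 56, lateness 16
Repair 7: 72→74, due 23, lateness 51
Maximum = 51.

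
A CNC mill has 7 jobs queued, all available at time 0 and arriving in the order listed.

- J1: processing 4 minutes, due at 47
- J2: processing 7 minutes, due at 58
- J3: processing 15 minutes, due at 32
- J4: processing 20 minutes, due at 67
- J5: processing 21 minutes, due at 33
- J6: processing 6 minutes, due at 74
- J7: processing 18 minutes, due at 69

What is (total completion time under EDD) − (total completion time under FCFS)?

EDD (increasing due date): J3 J5 J1 J2 J4 J7 J6.
J3: 0→15
J5: 15→36
J1: 36→40
J2: 40→47
J4: 47→67
J7: 67→85
J6: 85→91
Sum = 15+36+40+47+67+85+91 = 381.
FIFO (arrival order): J1 J2 J3 J4 J5 J6 J7.
J1: 0→4
J2: 4→11
J3: 11→26
J4: 26→46
J5: 46→67
J6: 67→73
J7: 73→91
Sum = 4+11+26+46+67+73+91 = 318.
Difference = 381 − 318 = 63.

63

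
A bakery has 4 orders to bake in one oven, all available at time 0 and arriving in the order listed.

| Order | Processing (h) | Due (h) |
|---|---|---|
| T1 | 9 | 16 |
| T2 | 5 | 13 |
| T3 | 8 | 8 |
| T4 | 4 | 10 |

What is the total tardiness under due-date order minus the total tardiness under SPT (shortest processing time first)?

-3

EDD (increasing due date): T3 T4 T2 T1.
T3: 0→8, due 8, tardiness 0
T4: 8→12, due 10, tardiness 2
T2: 12→17, due 13, tardiness 4
T1: 17→26, due 16, tardiness 10
Sum = 0+2+4+10 = 16.
SPT (increasing processing time): T4 T2 T3 T1.
T4: 0→4, due 10, tardiness 0
T2: 4→9, due 13, tardiness 0
T3: 9→17, due 8, tardiness 9
T1: 17→26, due 16, tardiness 10
Sum = 0+0+9+10 = 19.
Difference = 16 − 19 = -3.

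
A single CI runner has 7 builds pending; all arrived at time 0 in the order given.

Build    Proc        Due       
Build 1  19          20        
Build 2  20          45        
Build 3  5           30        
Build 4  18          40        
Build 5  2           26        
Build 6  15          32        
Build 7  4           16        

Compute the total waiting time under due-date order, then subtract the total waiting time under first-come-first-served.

-117

EDD (increasing due date): Build 7 Build 1 Build 5 Build 3 Build 6 Build 4 Build 2.
Build 7: waits 0, runs 0→4
Build 1: waits 4, runs 4→23
Build 5: waits 23, runs 23→25
Build 3: waits 25, runs 25→30
Build 6: waits 30, runs 30→45
Build 4: waits 45, runs 45→63
Build 2: waits 63, runs 63→83
Sum = 0+4+23+25+30+45+63 = 190.
FIFO (arrival order): Build 1 Build 2 Build 3 Build 4 Build 5 Build 6 Build 7.
Build 1: waits 0, runs 0→19
Build 2: waits 19, runs 19→39
Build 3: waits 39, runs 39→44
Build 4: waits 44, runs 44→62
Build 5: waits 62, runs 62→64
Build 6: waits 64, runs 64→79
Build 7: waits 79, runs 79→83
Sum = 0+19+39+44+62+64+79 = 307.
Difference = 190 − 307 = -117.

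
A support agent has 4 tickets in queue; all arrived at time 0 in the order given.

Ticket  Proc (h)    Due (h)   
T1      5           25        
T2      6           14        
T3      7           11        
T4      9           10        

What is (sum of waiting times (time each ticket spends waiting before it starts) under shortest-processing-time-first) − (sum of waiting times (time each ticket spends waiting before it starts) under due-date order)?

SPT (increasing processing time): T1 T2 T3 T4.
T1: waits 0, runs 0→5
T2: waits 5, runs 5→11
T3: waits 11, runs 11→18
T4: waits 18, runs 18→27
Sum = 0+5+11+18 = 34.
EDD (increasing due date): T4 T3 T2 T1.
T4: waits 0, runs 0→9
T3: waits 9, runs 9→16
T2: waits 16, runs 16→22
T1: waits 22, runs 22→27
Sum = 0+9+16+22 = 47.
Difference = 34 − 47 = -13.

-13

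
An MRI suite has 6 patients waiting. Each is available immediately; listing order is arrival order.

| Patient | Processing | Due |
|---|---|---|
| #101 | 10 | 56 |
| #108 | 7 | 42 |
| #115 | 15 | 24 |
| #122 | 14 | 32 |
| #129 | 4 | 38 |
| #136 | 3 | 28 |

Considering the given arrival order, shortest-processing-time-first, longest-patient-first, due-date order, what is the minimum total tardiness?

1

FIFO (arrival order): #101 #108 #115 #122 #129 #136.
#101: 0→10, due 56, tardiness 0
#108: 10→17, due 42, tardiness 0
#115: 17→32, due 24, tardiness 8
#122: 32→46, due 32, tardiness 14
#129: 46→50, due 38, tardiness 12
#136: 50→53, due 28, tardiness 25
Sum = 0+0+8+14+12+25 = 59.
SPT (increasing processing time): #136 #129 #108 #101 #122 #115.
#136: 0→3, due 28, tardiness 0
#129: 3→7, due 38, tardiness 0
#108: 7→14, due 42, tardiness 0
#101: 14→24, due 56, tardiness 0
#122: 24→38, due 32, tardiness 6
#115: 38→53, due 24, tardiness 29
Sum = 0+0+0+0+6+29 = 35.
LPT (decreasing processing time): #115 #122 #101 #108 #129 #136.
#115: 0→15, due 24, tardiness 0
#122: 15→29, due 32, tardiness 0
#101: 29→39, due 56, tardiness 0
#108: 39→46, due 42, tardiness 4
#129: 46→50, due 38, tardiness 12
#136: 50→53, due 28, tardiness 25
Sum = 0+0+0+4+12+25 = 41.
EDD (increasing due date): #115 #136 #122 #129 #108 #101.
#115: 0→15, due 24, tardiness 0
#136: 15→18, due 28, tardiness 0
#122: 18→32, due 32, tardiness 0
#129: 32→36, due 38, tardiness 0
#108: 36→43, due 42, tardiness 1
#101: 43→53, due 56, tardiness 0
Sum = 0+0+0+0+1+0 = 1.
FIFO 59, SPT 35, LPT 41, EDD 1 → minimum 1.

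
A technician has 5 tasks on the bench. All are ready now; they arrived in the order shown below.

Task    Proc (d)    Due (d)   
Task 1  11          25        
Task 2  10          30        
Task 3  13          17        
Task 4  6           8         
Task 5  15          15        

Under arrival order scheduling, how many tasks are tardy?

FIFO (arrival order): Task 1 Task 2 Task 3 Task 4 Task 5.
Task 1: 0→11, due 25, tardiness 0
Task 2: 11→21, due 30, tardiness 0
Task 3: 21→34, due 17, tardiness 17
Task 4: 34→40, due 8, tardiness 32
Task 5: 40→55, due 15, tardiness 40
Late tasks: 3.

3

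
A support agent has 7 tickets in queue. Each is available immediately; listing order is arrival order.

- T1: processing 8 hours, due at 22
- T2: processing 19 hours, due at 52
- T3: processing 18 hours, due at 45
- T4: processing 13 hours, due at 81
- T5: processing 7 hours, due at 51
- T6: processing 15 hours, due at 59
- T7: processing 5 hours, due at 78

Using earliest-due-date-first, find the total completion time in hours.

EDD (increasing due date): T1 T3 T5 T2 T6 T7 T4.
T1: 0→8
T3: 8→26
T5: 26→33
T2: 33→52
T6: 52→67
T7: 67→72
T4: 72→85
Sum = 8+26+33+52+67+72+85 = 343.

343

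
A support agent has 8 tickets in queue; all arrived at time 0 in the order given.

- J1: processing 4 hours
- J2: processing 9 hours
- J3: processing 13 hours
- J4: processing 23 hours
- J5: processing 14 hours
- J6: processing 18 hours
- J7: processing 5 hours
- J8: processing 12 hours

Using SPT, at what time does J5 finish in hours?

57

SPT (increasing processing time): J1 J7 J2 J8 J3 J5 J6 J4.
J1: 0→4
J7: 4→9
J2: 9→18
J8: 18→30
J3: 30→43
J5: 43→57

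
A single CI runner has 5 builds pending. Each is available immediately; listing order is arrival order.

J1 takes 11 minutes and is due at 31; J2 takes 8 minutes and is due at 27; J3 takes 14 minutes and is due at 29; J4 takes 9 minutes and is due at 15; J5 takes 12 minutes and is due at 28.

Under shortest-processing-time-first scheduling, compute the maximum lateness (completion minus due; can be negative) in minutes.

25

SPT (increasing processing time): J2 J4 J1 J5 J3.
J2: 0→8, due 27, lateness -19
J4: 8→17, due 15, lateness 2
J1: 17→28, due 31, lateness -3
J5: 28→40, due 28, lateness 12
J3: 40→54, due 29, lateness 25
Maximum = 25.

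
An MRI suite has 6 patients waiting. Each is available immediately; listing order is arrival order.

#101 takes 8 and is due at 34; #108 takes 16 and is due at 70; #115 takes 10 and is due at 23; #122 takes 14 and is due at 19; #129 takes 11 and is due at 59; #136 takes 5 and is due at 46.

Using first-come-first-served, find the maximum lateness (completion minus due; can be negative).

29

FIFO (arrival order): #101 #108 #115 #122 #129 #136.
#101: 0→8, due 34, lateness -26
#108: 8→24, due 70, lateness -46
#115: 24→34, due 23, lateness 11
#122: 34→48, due 19, lateness 29
#129: 48→59, due 59, lateness 0
#136: 59→64, due 46, lateness 18
Maximum = 29.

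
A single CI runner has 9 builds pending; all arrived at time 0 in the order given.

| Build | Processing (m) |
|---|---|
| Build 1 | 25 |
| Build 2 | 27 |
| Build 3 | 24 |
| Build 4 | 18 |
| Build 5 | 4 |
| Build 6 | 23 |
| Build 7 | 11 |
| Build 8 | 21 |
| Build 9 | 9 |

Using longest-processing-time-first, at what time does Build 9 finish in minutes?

LPT (decreasing processing time): Build 2 Build 1 Build 3 Build 6 Build 8 Build 4 Build 7 Build 9 Build 5.
Build 2: 0→27
Build 1: 27→52
Build 3: 52→76
Build 6: 76→99
Build 8: 99→120
Build 4: 120→138
Build 7: 138→149
Build 9: 149→158

158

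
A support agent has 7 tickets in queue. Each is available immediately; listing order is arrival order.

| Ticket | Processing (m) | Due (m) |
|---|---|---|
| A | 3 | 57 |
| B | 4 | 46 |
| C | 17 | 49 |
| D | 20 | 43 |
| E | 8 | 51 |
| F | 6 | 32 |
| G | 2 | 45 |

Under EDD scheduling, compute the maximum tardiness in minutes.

6

EDD (increasing due date): F D G B C E A.
F: 0→6, due 32, tardiness 0
D: 6→26, due 43, tardiness 0
G: 26→28, due 45, tardiness 0
B: 28→32, due 46, tardiness 0
C: 32→49, due 49, tardiness 0
E: 49→57, due 51, tardiness 6
A: 57→60, due 57, tardiness 3
Maximum = 6.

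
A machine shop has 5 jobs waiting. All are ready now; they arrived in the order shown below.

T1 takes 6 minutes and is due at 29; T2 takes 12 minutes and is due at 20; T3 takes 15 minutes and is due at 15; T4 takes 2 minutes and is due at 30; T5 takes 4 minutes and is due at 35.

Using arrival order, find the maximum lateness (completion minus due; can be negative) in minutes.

18

FIFO (arrival order): T1 T2 T3 T4 T5.
T1: 0→6, due 29, lateness -23
T2: 6→18, due 20, lateness -2
T3: 18→33, due 15, lateness 18
T4: 33→35, due 30, lateness 5
T5: 35→39, due 35, lateness 4
Maximum = 18.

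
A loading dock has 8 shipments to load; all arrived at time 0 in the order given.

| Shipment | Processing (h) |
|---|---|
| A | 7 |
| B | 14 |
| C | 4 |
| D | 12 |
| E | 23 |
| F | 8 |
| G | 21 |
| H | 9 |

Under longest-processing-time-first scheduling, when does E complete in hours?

23

LPT (decreasing processing time): E G B D H F A C.
E: 0→23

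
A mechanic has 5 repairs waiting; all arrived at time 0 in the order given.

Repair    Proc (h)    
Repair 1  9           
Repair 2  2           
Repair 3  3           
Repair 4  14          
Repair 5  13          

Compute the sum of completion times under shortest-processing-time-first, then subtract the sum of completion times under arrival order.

SPT (increasing processing time): Repair 2 Repair 3 Repair 1 Repair 5 Repair 4.
Repair 2: 0→2
Repair 3: 2→5
Repair 1: 5→14
Repair 5: 14→27
Repair 4: 27→41
Sum = 2+5+14+27+41 = 89.
FIFO (arrival order): Repair 1 Repair 2 Repair 3 Repair 4 Repair 5.
Repair 1: 0→9
Repair 2: 9→11
Repair 3: 11→14
Repair 4: 14→28
Repair 5: 28→41
Sum = 9+11+14+28+41 = 103.
Difference = 89 − 103 = -14.

-14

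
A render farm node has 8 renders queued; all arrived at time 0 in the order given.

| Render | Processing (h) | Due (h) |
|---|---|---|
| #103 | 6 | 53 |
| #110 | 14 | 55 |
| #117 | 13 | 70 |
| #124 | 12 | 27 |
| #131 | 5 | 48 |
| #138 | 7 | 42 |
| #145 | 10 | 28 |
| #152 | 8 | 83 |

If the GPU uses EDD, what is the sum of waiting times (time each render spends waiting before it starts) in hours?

258

EDD (increasing due date): #124 #145 #138 #131 #103 #110 #117 #152.
#124: waits 0, runs 0→12
#145: waits 12, runs 12→22
#138: waits 22, runs 22→29
#131: waits 29, runs 29→34
#103: waits 34, runs 34→40
#110: waits 40, runs 40→54
#117: waits 54, runs 54→67
#152: waits 67, runs 67→75
Sum = 0+12+22+29+34+40+54+67 = 258.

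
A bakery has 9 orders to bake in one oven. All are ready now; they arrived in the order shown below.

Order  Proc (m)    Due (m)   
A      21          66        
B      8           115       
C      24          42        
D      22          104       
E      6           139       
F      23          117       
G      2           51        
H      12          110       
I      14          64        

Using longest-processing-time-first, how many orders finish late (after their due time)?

5

LPT (decreasing processing time): C F D A I H B E G.
C: 0→24, due 42, tardiness 0
F: 24→47, due 117, tardiness 0
D: 47→69, due 104, tardiness 0
A: 69→90, due 66, tardiness 24
I: 90→104, due 64, tardiness 40
H: 104→116, due 110, tardiness 6
B: 116→124, due 115, tardiness 9
E: 124→130, due 139, tardiness 0
G: 130→132, due 51, tardiness 81
Late orders: 5.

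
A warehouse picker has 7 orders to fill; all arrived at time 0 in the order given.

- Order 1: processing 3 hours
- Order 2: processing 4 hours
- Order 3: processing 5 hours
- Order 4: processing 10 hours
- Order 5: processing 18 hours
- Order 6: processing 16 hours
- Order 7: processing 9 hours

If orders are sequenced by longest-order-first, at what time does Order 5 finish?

18

LPT (decreasing processing time): Order 5 Order 6 Order 4 Order 7 Order 3 Order 2 Order 1.
Order 5: 0→18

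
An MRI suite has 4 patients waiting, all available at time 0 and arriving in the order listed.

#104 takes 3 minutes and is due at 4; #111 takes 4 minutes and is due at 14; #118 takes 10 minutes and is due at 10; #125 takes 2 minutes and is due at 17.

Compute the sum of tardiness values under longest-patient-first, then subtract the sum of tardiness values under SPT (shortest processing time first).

LPT (decreasing processing time): #118 #111 #104 #125.
#118: 0→10, due 10, tardiness 0
#111: 10→14, due 14, tardiness 0
#104: 14→17, due 4, tardiness 13
#125: 17→19, due 17, tardiness 2
Sum = 0+0+13+2 = 15.
SPT (increasing processing time): #125 #104 #111 #118.
#125: 0→2, due 17, tardiness 0
#104: 2→5, due 4, tardiness 1
#111: 5→9, due 14, tardiness 0
#118: 9→19, due 10, tardiness 9
Sum = 0+1+0+9 = 10.
Difference = 15 − 10 = 5.

5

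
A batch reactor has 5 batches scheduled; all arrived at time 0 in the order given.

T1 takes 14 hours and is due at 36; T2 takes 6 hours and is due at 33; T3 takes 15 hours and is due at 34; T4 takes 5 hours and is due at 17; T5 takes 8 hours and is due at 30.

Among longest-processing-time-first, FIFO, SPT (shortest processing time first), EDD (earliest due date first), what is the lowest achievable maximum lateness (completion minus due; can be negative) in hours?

12

LPT (decreasing processing time): T3 T1 T5 T2 T4.
T3: 0→15, due 34, lateness -19
T1: 15→29, due 36, lateness -7
T5: 29→37, due 30, lateness 7
T2: 37→43, due 33, lateness 10
T4: 43→48, due 17, lateness 31
Maximum = 31.
FIFO (arrival order): T1 T2 T3 T4 T5.
T1: 0→14, due 36, lateness -22
T2: 14→20, due 33, lateness -13
T3: 20→35, due 34, lateness 1
T4: 35→40, due 17, lateness 23
T5: 40→48, due 30, lateness 18
Maximum = 23.
SPT (increasing processing time): T4 T2 T5 T1 T3.
T4: 0→5, due 17, lateness -12
T2: 5→11, due 33, lateness -22
T5: 11→19, due 30, lateness -11
T1: 19→33, due 36, lateness -3
T3: 33→48, due 34, lateness 14
Maximum = 14.
EDD (increasing due date): T4 T5 T2 T3 T1.
T4: 0→5, due 17, lateness -12
T5: 5→13, due 30, lateness -17
T2: 13→19, due 33, lateness -14
T3: 19→34, due 34, lateness 0
T1: 34→48, due 36, lateness 12
Maximum = 12.
LPT 31, FIFO 23, SPT 14, EDD 12 → minimum 12.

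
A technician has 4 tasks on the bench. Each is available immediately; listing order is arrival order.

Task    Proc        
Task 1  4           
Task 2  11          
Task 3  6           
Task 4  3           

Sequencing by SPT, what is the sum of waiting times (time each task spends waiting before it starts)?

SPT (increasing processing time): Task 4 Task 1 Task 3 Task 2.
Task 4: waits 0, runs 0→3
Task 1: waits 3, runs 3→7
Task 3: waits 7, runs 7→13
Task 2: waits 13, runs 13→24
Sum = 0+3+7+13 = 23.

23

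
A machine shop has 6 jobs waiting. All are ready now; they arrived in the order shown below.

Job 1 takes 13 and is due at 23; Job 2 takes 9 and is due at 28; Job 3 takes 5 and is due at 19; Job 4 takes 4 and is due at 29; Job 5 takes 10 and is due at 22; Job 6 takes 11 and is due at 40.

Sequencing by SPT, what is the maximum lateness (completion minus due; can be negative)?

29

SPT (increasing processing time): Job 4 Job 3 Job 2 Job 5 Job 6 Job 1.
Job 4: 0→4, due 29, lateness -25
Job 3: 4→9, due 19, lateness -10
Job 2: 9→18, due 28, lateness -10
Job 5: 18→28, due 22, lateness 6
Job 6: 28→39, due 40, lateness -1
Job 1: 39→52, due 23, lateness 29
Maximum = 29.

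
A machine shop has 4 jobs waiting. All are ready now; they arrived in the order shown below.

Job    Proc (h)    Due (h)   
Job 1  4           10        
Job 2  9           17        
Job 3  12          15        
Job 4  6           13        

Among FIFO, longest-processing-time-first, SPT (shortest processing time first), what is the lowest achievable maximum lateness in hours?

FIFO (arrival order): Job 1 Job 2 Job 3 Job 4.
Job 1: 0→4, due 10, lateness -6
Job 2: 4→13, due 17, lateness -4
Job 3: 13→25, due 15, lateness 10
Job 4: 25→31, due 13, lateness 18
Maximum = 18.
LPT (decreasing processing time): Job 3 Job 2 Job 4 Job 1.
Job 3: 0→12, due 15, lateness -3
Job 2: 12→21, due 17, lateness 4
Job 4: 21→27, due 13, lateness 14
Job 1: 27→31, due 10, lateness 21
Maximum = 21.
SPT (increasing processing time): Job 1 Job 4 Job 2 Job 3.
Job 1: 0→4, due 10, lateness -6
Job 4: 4→10, due 13, lateness -3
Job 2: 10→19, due 17, lateness 2
Job 3: 19→31, due 15, lateness 16
Maximum = 16.
FIFO 18, LPT 21, SPT 16 → minimum 16.

16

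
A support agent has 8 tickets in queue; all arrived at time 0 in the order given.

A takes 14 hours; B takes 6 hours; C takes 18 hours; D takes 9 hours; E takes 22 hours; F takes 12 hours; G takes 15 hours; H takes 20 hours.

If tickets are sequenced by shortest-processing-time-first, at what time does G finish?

56

SPT (increasing processing time): B D F A G C H E.
B: 0→6
D: 6→15
F: 15→27
A: 27→41
G: 41→56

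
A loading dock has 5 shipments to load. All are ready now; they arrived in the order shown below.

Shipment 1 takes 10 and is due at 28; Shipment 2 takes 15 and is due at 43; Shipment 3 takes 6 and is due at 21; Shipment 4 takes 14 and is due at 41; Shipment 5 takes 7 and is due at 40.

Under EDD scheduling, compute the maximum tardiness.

EDD (increasing due date): Shipment 3 Shipment 1 Shipment 5 Shipment 4 Shipment 2.
Shipment 3: 0→6, due 21, tardiness 0
Shipment 1: 6→16, due 28, tardiness 0
Shipment 5: 16→23, due 40, tardiness 0
Shipment 4: 23→37, due 41, tardiness 0
Shipment 2: 37→52, due 43, tardiness 9
Maximum = 9.

9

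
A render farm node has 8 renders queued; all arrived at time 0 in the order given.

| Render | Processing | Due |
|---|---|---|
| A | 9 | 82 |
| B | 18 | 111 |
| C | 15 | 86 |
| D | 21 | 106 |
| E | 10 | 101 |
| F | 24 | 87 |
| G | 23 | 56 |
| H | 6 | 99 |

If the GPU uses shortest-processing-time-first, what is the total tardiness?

SPT (increasing processing time): H A E C B D G F.
H: 0→6, due 99, tardiness 0
A: 6→15, due 82, tardiness 0
E: 15→25, due 101, tardiness 0
C: 25→40, due 86, tardiness 0
B: 40→58, due 111, tardiness 0
D: 58→79, due 106, tardiness 0
G: 79→102, due 56, tardiness 46
F: 102→126, due 87, tardiness 39
Sum = 0+0+0+0+0+0+46+39 = 85.

85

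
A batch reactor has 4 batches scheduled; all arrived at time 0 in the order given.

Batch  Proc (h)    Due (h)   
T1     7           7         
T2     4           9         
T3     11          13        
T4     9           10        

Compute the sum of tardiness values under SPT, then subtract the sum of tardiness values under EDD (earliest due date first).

2

SPT (increasing processing time): T2 T1 T4 T3.
T2: 0→4, due 9, tardiness 0
T1: 4→11, due 7, tardiness 4
T4: 11→20, due 10, tardiness 10
T3: 20→31, due 13, tardiness 18
Sum = 0+4+10+18 = 32.
EDD (increasing due date): T1 T2 T4 T3.
T1: 0→7, due 7, tardiness 0
T2: 7→11, due 9, tardiness 2
T4: 11→20, due 10, tardiness 10
T3: 20→31, due 13, tardiness 18
Sum = 0+2+10+18 = 30.
Difference = 32 − 30 = 2.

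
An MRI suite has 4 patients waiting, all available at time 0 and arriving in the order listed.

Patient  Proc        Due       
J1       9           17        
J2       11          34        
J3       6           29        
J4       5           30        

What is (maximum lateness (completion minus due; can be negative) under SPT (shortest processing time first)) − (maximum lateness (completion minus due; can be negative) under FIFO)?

SPT (increasing processing time): J4 J3 J1 J2.
J4: 0→5, due 30, lateness -25
J3: 5→11, due 29, lateness -18
J1: 11→20, due 17, lateness 3
J2: 20→31, due 34, lateness -3
Maximum = 3.
FIFO (arrival order): J1 J2 J3 J4.
J1: 0→9, due 17, lateness -8
J2: 9→20, due 34, lateness -14
J3: 20→26, due 29, lateness -3
J4: 26→31, due 30, lateness 1
Maximum = 1.
Difference = 3 − 1 = 2.

2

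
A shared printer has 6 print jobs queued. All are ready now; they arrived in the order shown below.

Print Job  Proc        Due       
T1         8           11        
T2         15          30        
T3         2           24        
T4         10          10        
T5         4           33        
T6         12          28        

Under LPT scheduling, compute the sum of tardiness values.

104

LPT (decreasing processing time): T2 T6 T4 T1 T5 T3.
T2: 0→15, due 30, tardiness 0
T6: 15→27, due 28, tardiness 0
T4: 27→37, due 10, tardiness 27
T1: 37→45, due 11, tardiness 34
T5: 45→49, due 33, tardiness 16
T3: 49→51, due 24, tardiness 27
Sum = 0+0+27+34+16+27 = 104.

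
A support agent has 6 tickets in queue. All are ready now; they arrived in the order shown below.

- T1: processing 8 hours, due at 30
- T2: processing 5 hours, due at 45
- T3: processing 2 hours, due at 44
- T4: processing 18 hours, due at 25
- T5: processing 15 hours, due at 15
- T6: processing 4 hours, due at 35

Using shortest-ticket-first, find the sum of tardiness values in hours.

46

SPT (increasing processing time): T3 T6 T2 T1 T5 T4.
T3: 0→2, due 44, tardiness 0
T6: 2→6, due 35, tardiness 0
T2: 6→11, due 45, tardiness 0
T1: 11→19, due 30, tardiness 0
T5: 19→34, due 15, tardiness 19
T4: 34→52, due 25, tardiness 27
Sum = 0+0+0+0+19+27 = 46.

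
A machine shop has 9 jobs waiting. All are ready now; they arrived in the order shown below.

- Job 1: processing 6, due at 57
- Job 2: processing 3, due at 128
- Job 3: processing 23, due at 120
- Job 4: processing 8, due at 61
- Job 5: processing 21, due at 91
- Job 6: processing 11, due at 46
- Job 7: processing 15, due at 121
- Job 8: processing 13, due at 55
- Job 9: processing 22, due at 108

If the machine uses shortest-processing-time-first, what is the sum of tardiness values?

2

SPT (increasing processing time): Job 2 Job 1 Job 4 Job 6 Job 8 Job 7 Job 5 Job 9 Job 3.
Job 2: 0→3, due 128, tardiness 0
Job 1: 3→9, due 57, tardiness 0
Job 4: 9→17, due 61, tardiness 0
Job 6: 17→28, due 46, tardiness 0
Job 8: 28→41, due 55, tardiness 0
Job 7: 41→56, due 121, tardiness 0
Job 5: 56→77, due 91, tardiness 0
Job 9: 77→99, due 108, tardiness 0
Job 3: 99→122, due 120, tardiness 2
Sum = 0+0+0+0+0+0+0+0+2 = 2.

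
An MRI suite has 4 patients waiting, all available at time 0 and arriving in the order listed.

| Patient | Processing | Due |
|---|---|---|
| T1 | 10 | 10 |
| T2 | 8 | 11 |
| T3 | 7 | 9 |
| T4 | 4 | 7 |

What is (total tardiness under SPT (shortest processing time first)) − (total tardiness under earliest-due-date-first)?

-2

SPT (increasing processing time): T4 T3 T2 T1.
T4: 0→4, due 7, tardiness 0
T3: 4→11, due 9, tardiness 2
T2: 11→19, due 11, tardiness 8
T1: 19→29, due 10, tardiness 19
Sum = 0+2+8+19 = 29.
EDD (increasing due date): T4 T3 T1 T2.
T4: 0→4, due 7, tardiness 0
T3: 4→11, due 9, tardiness 2
T1: 11→21, due 10, tardiness 11
T2: 21→29, due 11, tardiness 18
Sum = 0+2+11+18 = 31.
Difference = 29 − 31 = -2.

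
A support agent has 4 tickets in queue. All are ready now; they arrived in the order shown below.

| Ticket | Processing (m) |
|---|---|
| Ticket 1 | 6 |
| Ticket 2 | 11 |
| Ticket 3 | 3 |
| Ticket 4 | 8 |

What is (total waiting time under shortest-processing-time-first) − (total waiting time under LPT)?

-26

SPT (increasing processing time): Ticket 3 Ticket 1 Ticket 4 Ticket 2.
Ticket 3: waits 0, runs 0→3
Ticket 1: waits 3, runs 3→9
Ticket 4: waits 9, runs 9→17
Ticket 2: waits 17, runs 17→28
Sum = 0+3+9+17 = 29.
LPT (decreasing processing time): Ticket 2 Ticket 4 Ticket 1 Ticket 3.
Ticket 2: waits 0, runs 0→11
Ticket 4: waits 11, runs 11→19
Ticket 1: waits 19, runs 19→25
Ticket 3: waits 25, runs 25→28
Sum = 0+11+19+25 = 55.
Difference = 29 − 55 = -26.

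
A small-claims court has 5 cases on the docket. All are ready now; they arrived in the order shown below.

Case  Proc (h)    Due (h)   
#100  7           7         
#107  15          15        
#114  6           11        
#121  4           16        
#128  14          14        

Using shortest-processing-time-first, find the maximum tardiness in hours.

SPT (increasing processing time): #121 #114 #100 #128 #107.
#121: 0→4, due 16, tardiness 0
#114: 4→10, due 11, tardiness 0
#100: 10→17, due 7, tardiness 10
#128: 17→31, due 14, tardiness 17
#107: 31→46, due 15, tardiness 31
Maximum = 31.

31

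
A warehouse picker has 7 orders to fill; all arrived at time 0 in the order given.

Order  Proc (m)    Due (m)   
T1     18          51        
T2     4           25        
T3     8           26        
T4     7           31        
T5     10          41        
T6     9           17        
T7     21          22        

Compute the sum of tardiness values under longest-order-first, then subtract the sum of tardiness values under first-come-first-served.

73

LPT (decreasing processing time): T7 T1 T5 T6 T3 T4 T2.
T7: 0→21, due 22, tardiness 0
T1: 21→39, due 51, tardiness 0
T5: 39→49, due 41, tardiness 8
T6: 49→58, due 17, tardiness 41
T3: 58→66, due 26, tardiness 40
T4: 66→73, due 31, tardiness 42
T2: 73→77, due 25, tardiness 52
Sum = 0+0+8+41+40+42+52 = 183.
FIFO (arrival order): T1 T2 T3 T4 T5 T6 T7.
T1: 0→18, due 51, tardiness 0
T2: 18→22, due 25, tardiness 0
T3: 22→30, due 26, tardiness 4
T4: 30→37, due 31, tardiness 6
T5: 37→47, due 41, tardiness 6
T6: 47→56, due 17, tardiness 39
T7: 56→77, due 22, tardiness 55
Sum = 0+0+4+6+6+39+55 = 110.
Difference = 183 − 110 = 73.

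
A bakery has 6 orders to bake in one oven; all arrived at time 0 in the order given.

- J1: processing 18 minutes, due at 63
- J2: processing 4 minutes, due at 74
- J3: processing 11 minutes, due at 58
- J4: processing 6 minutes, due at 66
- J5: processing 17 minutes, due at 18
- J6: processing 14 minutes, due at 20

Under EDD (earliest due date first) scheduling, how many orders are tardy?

1

EDD (increasing due date): J5 J6 J3 J1 J4 J2.
J5: 0→17, due 18, tardiness 0
J6: 17→31, due 20, tardiness 11
J3: 31→42, due 58, tardiness 0
J1: 42→60, due 63, tardiness 0
J4: 60→66, due 66, tardiness 0
J2: 66→70, due 74, tardiness 0
Late orders: 1.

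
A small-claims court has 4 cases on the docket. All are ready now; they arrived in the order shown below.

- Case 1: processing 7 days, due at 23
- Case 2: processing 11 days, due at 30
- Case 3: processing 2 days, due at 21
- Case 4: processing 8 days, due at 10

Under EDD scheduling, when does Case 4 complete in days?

EDD (increasing due date): Case 4 Case 3 Case 1 Case 2.
Case 4: 0→8

8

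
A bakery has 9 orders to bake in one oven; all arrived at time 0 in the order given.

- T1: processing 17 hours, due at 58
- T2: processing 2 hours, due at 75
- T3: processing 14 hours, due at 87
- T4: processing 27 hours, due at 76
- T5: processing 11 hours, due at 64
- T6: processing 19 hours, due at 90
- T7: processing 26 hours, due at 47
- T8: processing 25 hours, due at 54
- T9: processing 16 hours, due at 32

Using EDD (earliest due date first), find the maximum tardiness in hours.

67

EDD (increasing due date): T9 T7 T8 T1 T5 T2 T4 T3 T6.
T9: 0→16, due 32, tardiness 0
T7: 16→42, due 47, tardiness 0
T8: 42→67, due 54, tardiness 13
T1: 67→84, due 58, tardiness 26
T5: 84→95, due 64, tardiness 31
T2: 95→97, due 75, tardiness 22
T4: 97→124, due 76, tardiness 48
T3: 124→138, due 87, tardiness 51
T6: 138→157, due 90, tardiness 67
Maximum = 67.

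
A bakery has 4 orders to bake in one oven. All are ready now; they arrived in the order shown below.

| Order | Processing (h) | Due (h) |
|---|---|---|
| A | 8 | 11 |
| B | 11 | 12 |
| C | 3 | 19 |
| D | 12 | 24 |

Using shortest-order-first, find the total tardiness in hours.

SPT (increasing processing time): C A B D.
C: 0→3, due 19, tardiness 0
A: 3→11, due 11, tardiness 0
B: 11→22, due 12, tardiness 10
D: 22→34, due 24, tardiness 10
Sum = 0+0+10+10 = 20.

20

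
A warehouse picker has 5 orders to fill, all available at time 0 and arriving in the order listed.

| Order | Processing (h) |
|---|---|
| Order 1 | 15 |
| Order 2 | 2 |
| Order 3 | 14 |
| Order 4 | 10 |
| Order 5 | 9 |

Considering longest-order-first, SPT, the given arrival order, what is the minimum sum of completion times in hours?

LPT (decreasing processing time): Order 1 Order 3 Order 4 Order 5 Order 2.
Order 1: 0→15
Order 3: 15→29
Order 4: 29→39
Order 5: 39→48
Order 2: 48→50
Sum = 15+29+39+48+50 = 181.
SPT (increasing processing time): Order 2 Order 5 Order 4 Order 3 Order 1.
Order 2: 0→2
Order 5: 2→11
Order 4: 11→21
Order 3: 21→35
Order 1: 35→50
Sum = 2+11+21+35+50 = 119.
FIFO (arrival order): Order 1 Order 2 Order 3 Order 4 Order 5.
Order 1: 0→15
Order 2: 15→17
Order 3: 17→31
Order 4: 31→41
Order 5: 41→50
Sum = 15+17+31+41+50 = 154.
LPT 181, SPT 119, FIFO 154 → minimum 119.

119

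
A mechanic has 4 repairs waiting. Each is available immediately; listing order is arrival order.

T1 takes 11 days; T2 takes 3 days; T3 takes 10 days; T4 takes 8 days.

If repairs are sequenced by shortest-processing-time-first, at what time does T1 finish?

SPT (increasing processing time): T2 T4 T3 T1.
T2: 0→3
T4: 3→11
T3: 11→21
T1: 21→32

32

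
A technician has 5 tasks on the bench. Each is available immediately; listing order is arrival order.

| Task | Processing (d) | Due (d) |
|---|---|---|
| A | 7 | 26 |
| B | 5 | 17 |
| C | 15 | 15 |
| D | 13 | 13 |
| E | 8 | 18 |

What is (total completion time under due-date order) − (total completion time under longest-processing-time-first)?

EDD (increasing due date): D C B E A.
D: 0→13
C: 13→28
B: 28→33
E: 33→41
A: 41→48
Sum = 13+28+33+41+48 = 163.
LPT (decreasing processing time): C D E A B.
C: 0→15
D: 15→28
E: 28→36
A: 36→43
B: 43→48
Sum = 15+28+36+43+48 = 170.
Difference = 163 − 170 = -7.

-7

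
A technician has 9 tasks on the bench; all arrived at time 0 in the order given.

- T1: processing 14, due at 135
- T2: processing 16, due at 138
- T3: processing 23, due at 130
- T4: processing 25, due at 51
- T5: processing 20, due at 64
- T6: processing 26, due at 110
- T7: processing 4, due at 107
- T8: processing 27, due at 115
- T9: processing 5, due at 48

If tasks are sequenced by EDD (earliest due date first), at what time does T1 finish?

144

EDD (increasing due date): T9 T4 T5 T7 T6 T8 T3 T1 T2.
T9: 0→5
T4: 5→30
T5: 30→50
T7: 50→54
T6: 54→80
T8: 80→107
T3: 107→130
T1: 130→144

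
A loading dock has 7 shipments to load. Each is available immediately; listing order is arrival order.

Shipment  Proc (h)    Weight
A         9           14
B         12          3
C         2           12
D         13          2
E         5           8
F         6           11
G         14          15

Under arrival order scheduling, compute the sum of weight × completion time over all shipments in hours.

2297

FIFO (arrival order): A B C D E F G.
A: finishes 9, weight 14, w·C = 126
B: finishes 21, weight 3, w·C = 63
C: finishes 23, weight 12, w·C = 276
D: finishes 36, weight 2, w·C = 72
E: finishes 41, weight 8, w·C = 328
F: finishes 47, weight 11, w·C = 517
G: finishes 61, weight 15, w·C = 915
Sum = 126+63+276+72+328+517+915 = 2297.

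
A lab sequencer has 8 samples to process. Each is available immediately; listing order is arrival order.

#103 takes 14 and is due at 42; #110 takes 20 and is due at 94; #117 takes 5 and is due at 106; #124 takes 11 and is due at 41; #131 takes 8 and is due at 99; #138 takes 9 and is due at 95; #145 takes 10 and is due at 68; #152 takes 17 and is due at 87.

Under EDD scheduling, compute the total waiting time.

365

EDD (increasing due date): #124 #103 #145 #152 #110 #138 #131 #117.
#124: waits 0, runs 0→11
#103: waits 11, runs 11→25
#145: waits 25, runs 25→35
#152: waits 35, runs 35→52
#110: waits 52, runs 52→72
#138: waits 72, runs 72→81
#131: waits 81, runs 81→89
#117: waits 89, runs 89→94
Sum = 0+11+25+35+52+72+81+89 = 365.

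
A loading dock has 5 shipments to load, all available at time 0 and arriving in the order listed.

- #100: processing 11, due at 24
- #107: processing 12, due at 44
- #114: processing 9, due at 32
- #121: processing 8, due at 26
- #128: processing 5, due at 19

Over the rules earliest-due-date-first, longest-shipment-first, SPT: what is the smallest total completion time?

EDD (increasing due date): #128 #100 #121 #114 #107.
#128: 0→5
#100: 5→16
#121: 16→24
#114: 24→33
#107: 33→45
Sum = 5+16+24+33+45 = 123.
LPT (decreasing processing time): #107 #100 #114 #121 #128.
#107: 0→12
#100: 12→23
#114: 23→32
#121: 32→40
#128: 40→45
Sum = 12+23+32+40+45 = 152.
SPT (increasing processing time): #128 #121 #114 #100 #107.
#128: 0→5
#121: 5→13
#114: 13→22
#100: 22→33
#107: 33→45
Sum = 5+13+22+33+45 = 118.
EDD 123, LPT 152, SPT 118 → minimum 118.

118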